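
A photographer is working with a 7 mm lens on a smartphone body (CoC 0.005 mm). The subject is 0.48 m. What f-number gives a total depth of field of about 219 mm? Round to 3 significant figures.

f/4.50

Write h = H − f = f²/(N·c). The thin-lens limits are Dn = s·h/(h + (s−f)) and Df = s·h/(h − (s−f)), so DoF = Df − Dn = 2·s·(s−f)·h / (h² − (s−f)²).
That is a quadratic in h: DoF·h² − 2·s·(s−f)·h − DoF·(s−f)² = 0 ⇒ h = (s−f)·(s + √(s² + DoF²)) / DoF = 473 × (480 + √(480² + 219²)) / 219 = 473 × (480 + 527.599) / 219 ≈ 2176.2 mm.
Then N = f²/(c·h) = 7² / (0.005 × 2176.2) = 49 / 10.881 ≈ 4.50.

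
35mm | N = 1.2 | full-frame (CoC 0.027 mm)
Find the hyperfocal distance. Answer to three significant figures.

Hyperfocal distance H = f²/(N·c) + f = 35²/(1.2 × 0.027) + 35 = 1225/0.0324 + 35 ≈ 37843.6 mm ≈ 37.8 m.

37.8 m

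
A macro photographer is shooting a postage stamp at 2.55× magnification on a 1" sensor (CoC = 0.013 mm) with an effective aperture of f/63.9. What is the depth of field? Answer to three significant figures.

0.256 mm

At magnification m, DoF ≈ 2·N_eff·c/m² = 2 × 63.9 × 0.013 / 2.55² = 1.661 / 6.502 ≈ 0.256 mm.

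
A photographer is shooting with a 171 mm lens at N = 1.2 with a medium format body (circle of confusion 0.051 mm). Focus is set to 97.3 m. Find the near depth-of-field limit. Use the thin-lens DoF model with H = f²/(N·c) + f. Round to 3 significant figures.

80.9 m

Hyperfocal distance H = f²/(N·c) + f = 171²/(1.2 × 0.051) + 171 = 29241/0.0612 + 171 ≈ 477965.1 mm ≈ 478.0 m.
Near limit Dn = s·(H − f)/(H + s − 2f) = 97300 × (477965.1 − 171) / (477965.1 + 97300 − 2 × 171) = 97300 × 477794.1 / 574923.1 ≈ 80862 mm ≈ 80.9 m.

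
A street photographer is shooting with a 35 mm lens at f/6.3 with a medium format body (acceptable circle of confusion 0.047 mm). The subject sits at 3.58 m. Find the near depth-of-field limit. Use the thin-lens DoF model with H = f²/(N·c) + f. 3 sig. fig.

1.93 m

Hyperfocal distance H = f²/(N·c) + f = 35²/(6.3 × 0.047) + 35 = 1225/0.2961 + 35 ≈ 4172.1 mm ≈ 4.172 m.
Near limit Dn = s·(H − f)/(H + s − 2f) = 3580 × (4172.1 − 35) / (4172.1 + 3580 − 2 × 35) = 3580 × 4137.1 / 7682.1 ≈ 1928.0 mm ≈ 1.93 m.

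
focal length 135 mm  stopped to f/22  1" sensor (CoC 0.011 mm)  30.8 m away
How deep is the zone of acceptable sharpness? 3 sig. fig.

30.1 m

Hyperfocal distance H = f²/(N·c) + f = 135²/(22 × 0.011) + 135 = 18225/0.242 + 135 ≈ 75444.9 mm ≈ 75.44 m.
Near limit Dn = s·(H − f)/(H + s − 2f) = 30800 × (75444.9 − 135) / (75444.9 + 30800 − 2 × 135) = 30800 × 75309.9 / 105974.9 ≈ 21888 mm.
Far limit Df = s·(H − f)/(H − s) = 30800 × (75444.9 − 135) / (75444.9 − 30800) = 30800 × 75309.9 / 44644.9 ≈ 51955 mm.
Depth of field = Df − Dn = 51955 − 21888 ≈ 30067 mm ≈ 30.1 m.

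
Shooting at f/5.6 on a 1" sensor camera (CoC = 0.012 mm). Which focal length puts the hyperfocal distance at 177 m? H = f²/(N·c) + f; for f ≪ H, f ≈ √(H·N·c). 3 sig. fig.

From H = f²/(N·c) + f, with f ≪ H: f ≈ √(H·N·c) = √(177000 × 5.6 × 0.012) = √11894 ≈ 109.1 mm.
The +f correction barely moves this — solving exactly, f² + N·c·f − N·c·H = 0 ⇒ f = (−N·c + √((N·c)² + 4·N·c·H))/2 = (−0.0672 + √47578)/2 ≈ 109.03 mm, so f ≈ 109 mm.

109 mm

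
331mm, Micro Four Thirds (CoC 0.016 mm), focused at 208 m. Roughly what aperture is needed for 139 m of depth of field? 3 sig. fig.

Write h = H − f = f²/(N·c). The thin-lens limits are Dn = s·h/(h + (s−f)) and Df = s·h/(h − (s−f)), so DoF = Df − Dn = 2·s·(s−f)·h / (h² − (s−f)²).
That is a quadratic in h: DoF·h² − 2·s·(s−f)·h − DoF·(s−f)² = 0 ⇒ h = (s−f)·(s + √(s² + DoF²)) / DoF = 207669 × (208000 + √(208000² + 139000²)) / 139000 = 207669 × (208000 + 250170) / 139000 ≈ 684516 mm.
Then N = f²/(c·h) = 331² / (0.016 × 684516) = 109561 / 10952 ≈ 10.

f/10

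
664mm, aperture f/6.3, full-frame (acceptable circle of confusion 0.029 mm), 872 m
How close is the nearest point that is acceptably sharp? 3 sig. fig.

641 m

Hyperfocal distance H = f²/(N·c) + f = 664²/(6.3 × 0.029) + 664 = 440896/0.1827 + 664 ≈ 2413887.9 mm ≈ 2414 m.
Near limit Dn = s·(H − f)/(H + s − 2f) = 872000 × (2413887.9 − 664) / (2413887.9 + 872000 − 2 × 664) = 872000 × 2413223.9 / 3284559.9 ≈ 640674 mm ≈ 641 m.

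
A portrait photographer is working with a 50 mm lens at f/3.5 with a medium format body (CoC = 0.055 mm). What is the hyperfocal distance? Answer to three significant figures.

Hyperfocal distance H = f²/(N·c) + f = 50²/(3.5 × 0.055) + 50 = 2500/0.1925 + 50 ≈ 13037.0 mm ≈ 13.0 m.

13.0 m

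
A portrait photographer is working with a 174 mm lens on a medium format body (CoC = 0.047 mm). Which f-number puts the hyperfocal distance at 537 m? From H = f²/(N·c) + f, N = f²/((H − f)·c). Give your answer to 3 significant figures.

f/1.20

Rearrange H = f²/(N·c) + f for N: N = f² / ((H − f)·c).
N = 174² / ((537000 − 174) × 0.047) = 30276 / 25231 ≈ 1.20.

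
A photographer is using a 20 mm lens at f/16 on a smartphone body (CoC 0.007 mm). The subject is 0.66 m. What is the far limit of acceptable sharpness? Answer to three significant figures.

0.804 m

Hyperfocal distance H = f²/(N·c) + f = 20²/(16 × 0.007) + 20 = 400/0.112 + 20 ≈ 3591.4 mm ≈ 3.591 m.
Far limit Df = s·(H − f)/(H − s) = 660 × (3591.4 − 20) / (3591.4 − 660) = 660 × 3571.4 / 2931.4 ≈ 804.09 mm ≈ 0.804 m.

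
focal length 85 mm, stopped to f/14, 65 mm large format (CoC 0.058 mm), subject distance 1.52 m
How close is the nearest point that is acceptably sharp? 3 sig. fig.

Hyperfocal distance H = f²/(N·c) + f = 85²/(14 × 0.058) + 85 = 7225/0.812 + 85 ≈ 8982.8 mm ≈ 8.983 m.
Near limit Dn = s·(H − f)/(H + s − 2f) = 1520 × (8982.8 − 85) / (8982.8 + 1520 − 2 × 85) = 1520 × 8897.8 / 10332.8 ≈ 1308.9 mm ≈ 1.31 m.

1.31 m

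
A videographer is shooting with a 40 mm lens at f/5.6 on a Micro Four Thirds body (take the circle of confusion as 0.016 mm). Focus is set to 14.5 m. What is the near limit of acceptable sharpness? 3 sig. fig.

Hyperfocal distance H = f²/(N·c) + f = 40²/(5.6 × 0.016) + 40 = 1600/0.0896 + 40 ≈ 17897.1 mm ≈ 17.90 m.
Near limit Dn = s·(H − f)/(H + s − 2f) = 14500 × (17897.1 − 40) / (17897.1 + 14500 − 2 × 40) = 14500 × 17857.1 / 32317.1 ≈ 8012.1 mm ≈ 8.01 m.

8.01 m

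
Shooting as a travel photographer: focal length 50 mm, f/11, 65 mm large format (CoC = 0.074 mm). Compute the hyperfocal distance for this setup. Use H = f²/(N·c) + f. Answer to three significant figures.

Hyperfocal distance H = f²/(N·c) + f = 50²/(11 × 0.074) + 50 = 2500/0.814 + 50 ≈ 3121.3 mm ≈ 3.12 m.

3.12 m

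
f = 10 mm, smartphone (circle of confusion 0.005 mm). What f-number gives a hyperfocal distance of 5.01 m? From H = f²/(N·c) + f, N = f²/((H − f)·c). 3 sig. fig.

Rearrange H = f²/(N·c) + f for N: N = f² / ((H − f)·c).
N = 10² / ((5010 − 10) × 0.005) = 100 / 25.00 ≈ 4.

f/4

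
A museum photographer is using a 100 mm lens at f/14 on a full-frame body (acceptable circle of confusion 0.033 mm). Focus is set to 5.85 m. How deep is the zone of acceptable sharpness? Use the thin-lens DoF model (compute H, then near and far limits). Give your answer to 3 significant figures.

3.34 m

Hyperfocal distance H = f²/(N·c) + f = 100²/(14 × 0.033) + 100 = 10000/0.462 + 100 ≈ 21745.0 mm ≈ 21.75 m.
Near limit Dn = s·(H − f)/(H + s − 2f) = 5850 × (21745.0 − 100) / (21745.0 + 5850 − 2 × 100) = 5850 × 21645.0 / 27395.0 ≈ 4622.1 mm.
Far limit Df = s·(H − f)/(H − s) = 5850 × (21745.0 − 100) / (21745.0 − 5850) = 5850 × 21645.0 / 15895.0 ≈ 7966.2 mm.
Depth of field = Df − Dn = 7966.2 − 4622.1 ≈ 3344.1 mm ≈ 3.34 m.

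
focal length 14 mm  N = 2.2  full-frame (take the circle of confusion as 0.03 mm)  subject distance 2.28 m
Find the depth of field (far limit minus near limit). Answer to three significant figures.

8.33 m

Hyperfocal distance H = f²/(N·c) + f = 14²/(2.2 × 0.03) + 14 = 196/0.066 + 14 ≈ 2983.7 mm ≈ 2.984 m.
Near limit Dn = s·(H − f)/(H + s − 2f) = 2280 × (2983.7 − 14) / (2983.7 + 2280 − 2 × 14) = 2280 × 2969.7 / 5235.7 ≈ 1293.2 mm.
Far limit Df = s·(H − f)/(H − s) = 2280 × (2983.7 − 14) / (2983.7 − 2280) = 2280 × 2969.7 / 703.7 ≈ 9621.9 mm.
Depth of field = Df − Dn = 9621.9 − 1293.2 ≈ 8328.7 mm ≈ 8.33 m.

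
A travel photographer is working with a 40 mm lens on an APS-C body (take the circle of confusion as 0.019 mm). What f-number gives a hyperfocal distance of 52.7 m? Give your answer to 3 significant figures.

Rearrange H = f²/(N·c) + f for N: N = f² / ((H − f)·c).
N = 40² / ((52700 − 40) × 0.019) = 1600 / 1001 ≈ 1.60.

f/1.60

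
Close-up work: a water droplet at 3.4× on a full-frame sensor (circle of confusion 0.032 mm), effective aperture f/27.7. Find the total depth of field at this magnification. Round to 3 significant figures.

At magnification m, DoF ≈ 2·N_eff·c/m² = 2 × 27.7 × 0.032 / 3.4² = 1.773 / 11.56 ≈ 0.153 mm.

0.153 mm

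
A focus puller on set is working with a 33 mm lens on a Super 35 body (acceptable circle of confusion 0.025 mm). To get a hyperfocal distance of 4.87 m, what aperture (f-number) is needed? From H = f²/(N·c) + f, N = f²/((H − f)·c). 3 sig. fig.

Rearrange H = f²/(N·c) + f for N: N = f² / ((H − f)·c).
N = 33² / ((4870 − 33) × 0.025) = 1089 / 120.9 ≈ 9.01.

f/9.01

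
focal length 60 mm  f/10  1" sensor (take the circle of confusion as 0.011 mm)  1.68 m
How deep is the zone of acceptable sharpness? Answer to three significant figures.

167 mm

Hyperfocal distance H = f²/(N·c) + f = 60²/(10 × 0.011) + 60 = 3600/0.11 + 60 ≈ 32787.3 mm ≈ 32.79 m.
Near limit Dn = s·(H − f)/(H + s − 2f) = 1680 × (32787.3 − 60) / (32787.3 + 1680 − 2 × 60) = 1680 × 32727.3 / 34347.3 ≈ 1600.76 mm.
Far limit Df = s·(H − f)/(H − s) = 1680 × (32787.3 − 60) / (32787.3 − 1680) = 1680 × 32727.3 / 31107.3 ≈ 1767.49 mm.
Depth of field = Df − Dn = 1767.49 − 1600.76 ≈ 166.73 mm.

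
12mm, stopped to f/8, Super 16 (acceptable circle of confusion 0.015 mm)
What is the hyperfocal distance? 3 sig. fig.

Hyperfocal distance H = f²/(N·c) + f = 12²/(8 × 0.015) + 12 = 144/0.12 + 12 ≈ 1212.0 mm ≈ 1.21 m.

1.21 m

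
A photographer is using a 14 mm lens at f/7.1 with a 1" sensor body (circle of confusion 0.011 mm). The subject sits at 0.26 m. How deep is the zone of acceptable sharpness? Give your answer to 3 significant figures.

Hyperfocal distance H = f²/(N·c) + f = 14²/(7.1 × 0.011) + 14 = 196/0.0781 + 14 ≈ 2523.6 mm ≈ 2.524 m.
Near limit Dn = s·(H − f)/(H + s − 2f) = 260 × (2523.6 − 14) / (2523.6 + 260 − 2 × 14) = 260 × 2509.6 / 2755.6 ≈ 236.789 mm.
Far limit Df = s·(H − f)/(H − s) = 260 × (2523.6 − 14) / (2523.6 − 260) = 260 × 2509.6 / 2263.6 ≈ 288.256 mm.
Depth of field = Df − Dn = 288.256 − 236.789 ≈ 51.467 mm.

51.5 mm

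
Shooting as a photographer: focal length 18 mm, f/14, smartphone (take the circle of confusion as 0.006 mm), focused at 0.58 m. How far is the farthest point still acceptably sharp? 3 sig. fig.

0.679 m

Hyperfocal distance H = f²/(N·c) + f = 18²/(14 × 0.006) + 18 = 324/0.084 + 18 ≈ 3875.1 mm ≈ 3.875 m.
Far limit Df = s·(H − f)/(H − s) = 580 × (3875.1 − 18) / (3875.1 − 580) = 580 × 3857.1 / 3295.1 ≈ 678.92 mm ≈ 0.679 m.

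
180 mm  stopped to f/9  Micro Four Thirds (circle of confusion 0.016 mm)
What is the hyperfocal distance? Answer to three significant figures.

225 m

Hyperfocal distance H = f²/(N·c) + f = 180²/(9 × 0.016) + 180 = 32400/0.144 + 180 ≈ 225180.0 mm ≈ 225 m.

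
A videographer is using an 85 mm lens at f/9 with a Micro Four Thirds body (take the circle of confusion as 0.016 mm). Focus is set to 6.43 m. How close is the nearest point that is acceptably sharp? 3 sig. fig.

5.71 m

Hyperfocal distance H = f²/(N·c) + f = 85²/(9 × 0.016) + 85 = 7225/0.144 + 85 ≈ 50258.6 mm ≈ 50.26 m.
Near limit Dn = s·(H − f)/(H + s − 2f) = 6430 × (50258.6 − 85) / (50258.6 + 6430 − 2 × 85) = 6430 × 50173.6 / 56518.6 ≈ 5708.1 mm ≈ 5.71 m.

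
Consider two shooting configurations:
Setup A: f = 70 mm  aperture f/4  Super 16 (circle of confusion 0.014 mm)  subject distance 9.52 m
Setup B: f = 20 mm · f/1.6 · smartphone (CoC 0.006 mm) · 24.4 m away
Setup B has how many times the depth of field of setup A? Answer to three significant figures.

20.9

Setup A: H = 70²/(4×0.014) + 70 ≈ 87570.0 mm; DoF = Df − Dn = 10672.6 − 8592.1 ≈ 2080.5 mm.
Setup B: H = 20²/(1.6×0.006) + 20 ≈ 41686.7 mm; DoF = Df − Dn = 58812 − 15393 ≈ 43419 mm.
Ratio = 43419 / 2080.5 ≈ 20.9.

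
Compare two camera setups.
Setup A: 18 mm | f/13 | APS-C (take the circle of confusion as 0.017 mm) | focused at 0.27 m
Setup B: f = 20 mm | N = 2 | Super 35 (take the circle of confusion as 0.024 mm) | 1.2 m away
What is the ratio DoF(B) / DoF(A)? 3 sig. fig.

Setup A: H = 18²/(13×0.017) + 18 ≈ 1484.1 mm; DoF = Df − Dn = 326.043 − 230.397 ≈ 95.646 mm.
Setup B: H = 20²/(2×0.024) + 20 ≈ 8353.3 mm; DoF = Df − Dn = 1397.95 − 1051.16 ≈ 346.79 mm.
Ratio = 346.79 / 95.646 ≈ 3.63.

3.63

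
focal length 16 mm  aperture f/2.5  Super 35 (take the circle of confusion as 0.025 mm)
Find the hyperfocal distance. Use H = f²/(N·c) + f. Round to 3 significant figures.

4.11 m

Hyperfocal distance H = f²/(N·c) + f = 16²/(2.5 × 0.025) + 16 = 256/0.0625 + 16 ≈ 4112.0 mm ≈ 4.11 m.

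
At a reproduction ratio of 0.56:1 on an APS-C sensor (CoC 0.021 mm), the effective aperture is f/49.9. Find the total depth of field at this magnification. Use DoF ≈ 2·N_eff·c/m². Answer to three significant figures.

6.68 mm

At magnification m, DoF ≈ 2·N_eff·c/m² = 2 × 49.9 × 0.021 / 0.56² = 2.096 / 0.3136 ≈ 6.68 mm.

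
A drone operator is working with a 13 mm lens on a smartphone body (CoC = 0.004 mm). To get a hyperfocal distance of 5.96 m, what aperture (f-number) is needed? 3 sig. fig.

f/7.10

Rearrange H = f²/(N·c) + f for N: N = f² / ((H − f)·c).
N = 13² / ((5960 − 13) × 0.004) = 169 / 23.79 ≈ 7.10.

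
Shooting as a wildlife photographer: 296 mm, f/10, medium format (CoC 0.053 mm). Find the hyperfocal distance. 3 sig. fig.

Hyperfocal distance H = f²/(N·c) + f = 296²/(10 × 0.053) + 296 = 87616/0.53 + 296 ≈ 165609.2 mm ≈ 166 m.

166 m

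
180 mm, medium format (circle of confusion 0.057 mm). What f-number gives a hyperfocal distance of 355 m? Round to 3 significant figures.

f/1.60

Rearrange H = f²/(N·c) + f for N: N = f² / ((H − f)·c).
N = 180² / ((355000 − 180) × 0.057) = 32400 / 20225 ≈ 1.60.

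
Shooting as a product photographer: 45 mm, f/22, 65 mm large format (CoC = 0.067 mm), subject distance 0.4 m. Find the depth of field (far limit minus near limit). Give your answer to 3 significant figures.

Hyperfocal distance H = f²/(N·c) + f = 45²/(22 × 0.067) + 45 = 2025/1.474 + 45 ≈ 1418.8 mm ≈ 1.419 m.
Near limit Dn = s·(H − f)/(H + s − 2f) = 400 × (1418.8 − 45) / (1418.8 + 400 − 2 × 45) = 400 × 1373.8 / 1728.8 ≈ 317.86 mm.
Far limit Df = s·(H − f)/(H − s) = 400 × (1418.8 − 45) / (1418.8 − 400) = 400 × 1373.8 / 1018.8 ≈ 539.38 mm.
Depth of field = Df − Dn = 539.38 − 317.86 ≈ 221.52 mm.

222 mm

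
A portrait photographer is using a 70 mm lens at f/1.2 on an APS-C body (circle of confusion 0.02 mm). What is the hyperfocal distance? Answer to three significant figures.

Hyperfocal distance H = f²/(N·c) + f = 70²/(1.2 × 0.02) + 70 = 4900/0.024 + 70 ≈ 204236.7 mm ≈ 204 m.

204 m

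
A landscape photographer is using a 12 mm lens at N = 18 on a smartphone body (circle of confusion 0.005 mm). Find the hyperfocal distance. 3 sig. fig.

Hyperfocal distance H = f²/(N·c) + f = 12²/(18 × 0.005) + 12 = 144/0.09 + 12 ≈ 1612.0 mm ≈ 1.61 m.

1.61 m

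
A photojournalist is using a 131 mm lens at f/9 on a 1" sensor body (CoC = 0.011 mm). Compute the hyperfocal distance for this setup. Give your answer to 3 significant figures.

Hyperfocal distance H = f²/(N·c) + f = 131²/(9 × 0.011) + 131 = 17161/0.099 + 131 ≈ 173474.4 mm ≈ 173 m.

173 m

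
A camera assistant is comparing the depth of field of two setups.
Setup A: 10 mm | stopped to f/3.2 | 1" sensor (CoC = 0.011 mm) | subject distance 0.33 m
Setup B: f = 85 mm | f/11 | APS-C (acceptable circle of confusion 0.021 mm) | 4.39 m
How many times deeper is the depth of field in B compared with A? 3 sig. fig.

16.4

Setup A: H = 10²/(3.2×0.011) + 10 ≈ 2850.9 mm; DoF = Df − Dn = 371.890 − 296.592 ≈ 75.298 mm.
Setup B: H = 85²/(11×0.021) + 85 ≈ 31362.1 mm; DoF = Df − Dn = 5090.7 − 3858.9 ≈ 1231.8 mm.
Ratio = 1231.8 / 75.298 ≈ 16.4.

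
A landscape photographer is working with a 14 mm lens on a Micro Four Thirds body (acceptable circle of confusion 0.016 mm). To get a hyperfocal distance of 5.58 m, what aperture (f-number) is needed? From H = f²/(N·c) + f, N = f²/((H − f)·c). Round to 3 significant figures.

Rearrange H = f²/(N·c) + f for N: N = f² / ((H − f)·c).
N = 14² / ((5580 − 14) × 0.016) = 196 / 89.06 ≈ 2.20.

f/2.20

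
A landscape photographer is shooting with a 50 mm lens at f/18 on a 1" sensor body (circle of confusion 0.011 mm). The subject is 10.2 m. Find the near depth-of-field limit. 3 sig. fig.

5.65 m

Hyperfocal distance H = f²/(N·c) + f = 50²/(18 × 0.011) + 50 = 2500/0.198 + 50 ≈ 12676.3 mm ≈ 12.68 m.
Near limit Dn = s·(H − f)/(H + s − 2f) = 10200 × (12676.3 − 50) / (12676.3 + 10200 − 2 × 50) = 10200 × 12626.3 / 22776.3 ≈ 5654.5 mm ≈ 5.65 m.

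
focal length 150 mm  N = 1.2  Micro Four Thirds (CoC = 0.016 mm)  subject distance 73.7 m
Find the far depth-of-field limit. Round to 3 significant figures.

Hyperfocal distance H = f²/(N·c) + f = 150²/(1.2 × 0.016) + 150 = 22500/0.0192 + 150 ≈ 1172025.0 mm ≈ 1172 m.
Far limit Df = s·(H − f)/(H − s) = 73700 × (1172025.0 − 150) / (1172025.0 − 73700) = 73700 × 1171875.0 / 1098325.0 ≈ 78635 mm ≈ 78.6 m.

78.6 m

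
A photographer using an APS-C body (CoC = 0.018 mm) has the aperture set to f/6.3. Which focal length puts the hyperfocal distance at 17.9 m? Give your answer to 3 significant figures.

From H = f²/(N·c) + f, with f ≪ H: f ≈ √(H·N·c) = √(17900 × 6.3 × 0.018) = √2029.9 ≈ 45.05 mm.
Exact: f² + N·c·f − N·c·H = 0 ⇒ f = (−N·c + √((N·c)² + 4·N·c·H))/2 = (−0.1134 + √8119.5)/2 ≈ 44.997 mm ≈ 45.0 mm.

45.0 mm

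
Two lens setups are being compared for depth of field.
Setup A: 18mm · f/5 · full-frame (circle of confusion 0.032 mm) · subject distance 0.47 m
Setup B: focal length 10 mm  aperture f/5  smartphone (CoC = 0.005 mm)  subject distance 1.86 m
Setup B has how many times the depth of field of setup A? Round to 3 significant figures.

9.91

Setup A: H = 18²/(5×0.032) + 18 ≈ 2043.0 mm; DoF = Df − Dn = 605.05 − 384.23 ≈ 220.82 mm.
Setup B: H = 10²/(5×0.005) + 10 ≈ 4010.0 mm; DoF = Df − Dn = 3460.5 − 1271.8 ≈ 2188.7 mm.
Ratio = 2188.7 / 220.82 ≈ 9.91.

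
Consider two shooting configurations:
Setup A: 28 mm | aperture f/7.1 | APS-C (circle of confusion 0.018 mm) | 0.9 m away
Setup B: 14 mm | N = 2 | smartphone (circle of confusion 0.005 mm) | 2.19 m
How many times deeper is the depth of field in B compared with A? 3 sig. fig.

1.89

Setup A: H = 28²/(7.1×0.018) + 28 ≈ 6162.6 mm; DoF = Df − Dn = 1049.13 − 787.99 ≈ 261.14 mm.
Setup B: H = 14²/(2×0.005) + 14 ≈ 19614.0 mm; DoF = Df − Dn = 2463.50 − 1971.16 ≈ 492.34 mm.
Ratio = 492.34 / 261.14 ≈ 1.89.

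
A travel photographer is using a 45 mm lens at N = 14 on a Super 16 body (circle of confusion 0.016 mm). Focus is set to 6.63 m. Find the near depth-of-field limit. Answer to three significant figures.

3.84 m

Hyperfocal distance H = f²/(N·c) + f = 45²/(14 × 0.016) + 45 = 2025/0.224 + 45 ≈ 9085.2 mm ≈ 9.085 m.
Near limit Dn = s·(H − f)/(H + s − 2f) = 6630 × (9085.2 − 45) / (9085.2 + 6630 − 2 × 45) = 6630 × 9040.2 / 15625.2 ≈ 3835.9 mm ≈ 3.84 m.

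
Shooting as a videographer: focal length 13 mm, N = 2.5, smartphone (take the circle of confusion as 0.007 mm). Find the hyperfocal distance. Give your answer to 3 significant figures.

9.67 m

Hyperfocal distance H = f²/(N·c) + f = 13²/(2.5 × 0.007) + 13 = 169/0.0175 + 13 ≈ 9670.1 mm ≈ 9.67 m.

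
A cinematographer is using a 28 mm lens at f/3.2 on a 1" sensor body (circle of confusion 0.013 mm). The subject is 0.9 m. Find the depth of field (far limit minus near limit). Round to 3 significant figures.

Hyperfocal distance H = f²/(N·c) + f = 28²/(3.2 × 0.013) + 28 = 784/0.0416 + 28 ≈ 18874.2 mm ≈ 18.87 m.
Near limit Dn = s·(H − f)/(H + s − 2f) = 900 × (18874.2 − 28) / (18874.2 + 900 − 2 × 28) = 900 × 18846.2 / 19718.2 ≈ 860.199 mm.
Far limit Df = s·(H − f)/(H − s) = 900 × (18874.2 − 28) / (18874.2 − 900) = 900 × 18846.2 / 17974.2 ≈ 943.663 mm.
Depth of field = Df − Dn = 943.663 − 860.199 ≈ 83.464 mm.

83.5 mm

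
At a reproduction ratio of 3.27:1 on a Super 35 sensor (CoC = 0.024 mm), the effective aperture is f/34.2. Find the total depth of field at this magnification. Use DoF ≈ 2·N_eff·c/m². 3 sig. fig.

0.154 mm

At magnification m, DoF ≈ 2·N_eff·c/m² = 2 × 34.2 × 0.024 / 3.27² = 1.642 / 10.69 ≈ 0.154 mm.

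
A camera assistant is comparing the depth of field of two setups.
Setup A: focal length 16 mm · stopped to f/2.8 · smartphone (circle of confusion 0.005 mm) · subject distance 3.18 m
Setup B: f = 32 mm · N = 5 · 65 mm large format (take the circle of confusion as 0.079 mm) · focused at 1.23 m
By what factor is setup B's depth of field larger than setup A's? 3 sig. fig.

1.27

Setup A: H = 16²/(2.8×0.005) + 16 ≈ 18301.7 mm; DoF = Df − Dn = 3845.4 − 2710.9 ≈ 1134.5 mm.
Setup B: H = 32²/(5×0.079) + 32 ≈ 2624.4 mm; DoF = Df − Dn = 2286.8 − 841.2 ≈ 1445.6 mm.
Ratio = 1445.6 / 1134.5 ≈ 1.27.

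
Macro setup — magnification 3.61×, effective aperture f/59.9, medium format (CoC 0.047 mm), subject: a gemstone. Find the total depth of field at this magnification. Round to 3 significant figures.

At magnification m, DoF ≈ 2·N_eff·c/m² = 2 × 59.9 × 0.047 / 3.61² = 5.631 / 13.03 ≈ 0.432 mm.

0.432 mm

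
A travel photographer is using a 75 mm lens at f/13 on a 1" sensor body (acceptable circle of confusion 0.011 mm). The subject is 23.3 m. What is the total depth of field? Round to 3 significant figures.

42.2 m

Hyperfocal distance H = f²/(N·c) + f = 75²/(13 × 0.011) + 75 = 5625/0.143 + 75 ≈ 39410.7 mm ≈ 39.41 m.
Near limit Dn = s·(H − f)/(H + s − 2f) = 23300 × (39410.7 − 75) / (39410.7 + 23300 − 2 × 75) = 23300 × 39335.7 / 62560.7 ≈ 14650 mm.
Far limit Df = s·(H − f)/(H − s) = 23300 × (39410.7 − 75) / (39410.7 − 23300) = 23300 × 39335.7 / 16110.7 ≈ 56889 mm.
Depth of field = Df − Dn = 56889 − 14650 ≈ 42239 mm ≈ 42.2 m.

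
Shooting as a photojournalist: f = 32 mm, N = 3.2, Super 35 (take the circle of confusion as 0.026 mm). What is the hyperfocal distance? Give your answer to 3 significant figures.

12.3 m

Hyperfocal distance H = f²/(N·c) + f = 32²/(3.2 × 0.026) + 32 = 1024/0.0832 + 32 ≈ 12339.7 mm ≈ 12.3 m.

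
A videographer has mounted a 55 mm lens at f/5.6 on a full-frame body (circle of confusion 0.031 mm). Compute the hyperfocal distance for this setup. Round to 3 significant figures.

Hyperfocal distance H = f²/(N·c) + f = 55²/(5.6 × 0.031) + 55 = 3025/0.1736 + 55 ≈ 17480.1 mm ≈ 17.5 m.

17.5 m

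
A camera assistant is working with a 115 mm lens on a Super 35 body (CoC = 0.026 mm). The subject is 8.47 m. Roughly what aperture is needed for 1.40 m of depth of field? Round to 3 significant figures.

f/5

Write h = H − f = f²/(N·c). The thin-lens limits are Dn = s·h/(h + (s−f)) and Df = s·h/(h − (s−f)), so DoF = Df − Dn = 2·s·(s−f)·h / (h² − (s−f)²).
That is a quadratic in h: DoF·h² − 2·s·(s−f)·h − DoF·(s−f)² = 0 ⇒ h = (s−f)·(s + √(s² + DoF²)) / DoF = 8355 × (8470 + √(8470² + 1400²)) / 1400 = 8355 × (8470 + 8584.92) / 1400 ≈ 101781 mm.
Then N = f²/(c·h) = 115² / (0.026 × 101781) = 13225 / 2646.3 ≈ 5.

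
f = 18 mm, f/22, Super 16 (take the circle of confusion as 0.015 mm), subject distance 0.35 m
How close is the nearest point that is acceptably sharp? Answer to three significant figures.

262 mm

Hyperfocal distance H = f²/(N·c) + f = 18²/(22 × 0.015) + 18 = 324/0.33 + 18 ≈ 999.8 mm ≈ 1.000 m.
Near limit Dn = s·(H − f)/(H + s − 2f) = 350 × (999.8 − 18) / (999.8 + 350 − 2 × 18) = 350 × 981.8 / 1313.8 ≈ 261.56 mm.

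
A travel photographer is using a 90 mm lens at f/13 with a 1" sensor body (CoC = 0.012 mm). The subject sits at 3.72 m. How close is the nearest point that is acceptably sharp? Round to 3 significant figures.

3.48 m

Hyperfocal distance H = f²/(N·c) + f = 90²/(13 × 0.012) + 90 = 8100/0.156 + 90 ≈ 52013.1 mm ≈ 52.01 m.
Near limit Dn = s·(H − f)/(H + s − 2f) = 3720 × (52013.1 − 90) / (52013.1 + 3720 − 2 × 90) = 3720 × 51923.1 / 55553.1 ≈ 3476.9 mm ≈ 3.48 m.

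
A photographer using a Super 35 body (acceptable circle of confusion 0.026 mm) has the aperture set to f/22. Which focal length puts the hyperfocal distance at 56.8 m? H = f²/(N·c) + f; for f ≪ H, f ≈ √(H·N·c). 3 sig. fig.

180 mm

From H = f²/(N·c) + f, with f ≪ H: f ≈ √(H·N·c) = √(56800 × 22 × 0.026) = √32490 ≈ 180.2 mm.
The +f correction barely moves this — solving exactly, f² + N·c·f − N·c·H = 0 ⇒ f = (−N·c + √((N·c)² + 4·N·c·H))/2 = (−0.572 + √129959)/2 ≈ 179.96 mm, so f ≈ 180 mm.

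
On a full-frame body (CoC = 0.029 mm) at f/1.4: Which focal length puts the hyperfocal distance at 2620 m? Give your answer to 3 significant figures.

326 mm

From H = f²/(N·c) + f, with f ≪ H: f ≈ √(H·N·c) = √(2620000 × 1.4 × 0.029) = √106372 ≈ 326.1 mm.
The +f correction barely moves this — solving exactly, f² + N·c·f − N·c·H = 0 ⇒ f = (−N·c + √((N·c)² + 4·N·c·H))/2 = (−0.0406 + √425488)/2 ≈ 326.13 mm, so f ≈ 326 mm.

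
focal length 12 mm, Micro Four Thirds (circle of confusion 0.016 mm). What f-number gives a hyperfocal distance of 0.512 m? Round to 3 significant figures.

Rearrange H = f²/(N·c) + f for N: N = f² / ((H − f)·c).
N = 12² / ((512 − 12) × 0.016) = 144 / 8.000 ≈ 18.

f/18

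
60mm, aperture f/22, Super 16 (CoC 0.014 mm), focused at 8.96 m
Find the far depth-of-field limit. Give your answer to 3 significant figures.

37.6 m

Hyperfocal distance H = f²/(N·c) + f = 60²/(22 × 0.014) + 60 = 3600/0.308 + 60 ≈ 11748.3 mm ≈ 11.75 m.
Far limit Df = s·(H − f)/(H − s) = 8960 × (11748.3 − 60) / (11748.3 − 8960) = 8960 × 11688.3 / 2788.3 ≈ 37559 mm ≈ 37.6 m.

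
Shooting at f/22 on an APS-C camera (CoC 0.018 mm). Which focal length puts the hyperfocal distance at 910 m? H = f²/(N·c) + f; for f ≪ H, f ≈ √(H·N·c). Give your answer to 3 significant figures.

From H = f²/(N·c) + f, with f ≪ H: f ≈ √(H·N·c) = √(910000 × 22 × 0.018) = √360360 ≈ 600.3 mm.
The +f correction barely moves this — solving exactly, f² + N·c·f − N·c·H = 0 ⇒ f = (−N·c + √((N·c)² + 4·N·c·H))/2 = (−0.396 + √1441440)/2 ≈ 600.10 mm, so f ≈ 600 mm.

600 mm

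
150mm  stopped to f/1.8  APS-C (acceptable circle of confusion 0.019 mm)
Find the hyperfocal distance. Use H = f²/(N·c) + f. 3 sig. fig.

Hyperfocal distance H = f²/(N·c) + f = 150²/(1.8 × 0.019) + 150 = 22500/0.0342 + 150 ≈ 658044.7 mm ≈ 658 m.

658 m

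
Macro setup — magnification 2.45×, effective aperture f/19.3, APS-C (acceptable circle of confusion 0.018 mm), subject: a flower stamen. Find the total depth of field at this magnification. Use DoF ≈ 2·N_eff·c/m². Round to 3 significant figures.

0.116 mm

At magnification m, DoF ≈ 2·N_eff·c/m² = 2 × 19.3 × 0.018 / 2.45² = 0.6948 / 6.003 ≈ 0.116 mm.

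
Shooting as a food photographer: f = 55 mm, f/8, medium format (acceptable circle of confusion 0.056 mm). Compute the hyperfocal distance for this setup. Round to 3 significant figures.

Hyperfocal distance H = f²/(N·c) + f = 55²/(8 × 0.056) + 55 = 3025/0.448 + 55 ≈ 6807.2 mm ≈ 6.81 m.

6.81 m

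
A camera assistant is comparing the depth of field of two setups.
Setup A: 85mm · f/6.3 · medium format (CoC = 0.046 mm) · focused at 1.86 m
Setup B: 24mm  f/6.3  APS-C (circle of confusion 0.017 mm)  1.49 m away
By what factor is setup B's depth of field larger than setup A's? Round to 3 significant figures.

3.30

Setup A: H = 85²/(6.3×0.046) + 85 ≈ 25016.0 mm; DoF = Df − Dn = 2002.58 − 1736.38 ≈ 266.20 mm.
Setup B: H = 24²/(6.3×0.017) + 24 ≈ 5402.2 mm; DoF = Df − Dn = 2048.35 − 1170.85 ≈ 877.50 mm.
Ratio = 877.50 / 266.20 ≈ 3.30.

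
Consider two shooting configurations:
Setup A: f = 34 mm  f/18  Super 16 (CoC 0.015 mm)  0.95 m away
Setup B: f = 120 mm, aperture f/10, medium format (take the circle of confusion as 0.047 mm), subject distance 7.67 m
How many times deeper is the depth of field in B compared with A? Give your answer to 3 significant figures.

Setup A: H = 34²/(18×0.015) + 34 ≈ 4315.5 mm; DoF = Df − Dn = 1208.57 − 782.57 ≈ 426.00 mm.
Setup B: H = 120²/(10×0.047) + 120 ≈ 30758.3 mm; DoF = Df − Dn = 10178.1 − 6153.6 ≈ 4024.5 mm.
Ratio = 4024.5 / 426.00 ≈ 9.45.

9.45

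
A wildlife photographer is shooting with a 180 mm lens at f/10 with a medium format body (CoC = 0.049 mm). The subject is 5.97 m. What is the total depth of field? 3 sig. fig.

1.05 m

Hyperfocal distance H = f²/(N·c) + f = 180²/(10 × 0.049) + 180 = 32400/0.49 + 180 ≈ 66302.4 mm ≈ 66.30 m.
Near limit Dn = s·(H − f)/(H + s − 2f) = 5970 × (66302.4 − 180) / (66302.4 + 5970 − 2 × 180) = 5970 × 66122.4 / 71912.4 ≈ 5489.3 mm.
Far limit Df = s·(H − f)/(H − s) = 5970 × (66302.4 − 180) / (66302.4 − 5970) = 5970 × 66122.4 / 60332.4 ≈ 6542.9 mm.
Depth of field = Df − Dn = 6542.9 − 5489.3 ≈ 1053.6 mm ≈ 1.05 m.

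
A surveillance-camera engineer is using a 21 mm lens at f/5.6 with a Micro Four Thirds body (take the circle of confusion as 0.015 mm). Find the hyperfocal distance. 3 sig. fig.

Hyperfocal distance H = f²/(N·c) + f = 21²/(5.6 × 0.015) + 21 = 441/0.084 + 21 ≈ 5271.0 mm ≈ 5.27 m.

5.27 m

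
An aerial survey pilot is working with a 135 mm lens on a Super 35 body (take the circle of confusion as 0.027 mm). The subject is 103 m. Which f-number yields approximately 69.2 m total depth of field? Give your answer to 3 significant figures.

f/2.00

Write h = H − f = f²/(N·c). The thin-lens limits are Dn = s·h/(h + (s−f)) and Df = s·h/(h − (s−f)), so DoF = Df − Dn = 2·s·(s−f)·h / (h² − (s−f)²).
That is a quadratic in h: DoF·h² − 2·s·(s−f)·h − DoF·(s−f)² = 0 ⇒ h = (s−f)·(s + √(s² + DoF²)) / DoF = 102865 × (103000 + √(103000² + 69200²)) / 69200 = 102865 × (103000 + 124087) / 69200 ≈ 337563 mm.
Then N = f²/(c·h) = 135² / (0.027 × 337563) = 18225 / 9114.2 ≈ 2.00.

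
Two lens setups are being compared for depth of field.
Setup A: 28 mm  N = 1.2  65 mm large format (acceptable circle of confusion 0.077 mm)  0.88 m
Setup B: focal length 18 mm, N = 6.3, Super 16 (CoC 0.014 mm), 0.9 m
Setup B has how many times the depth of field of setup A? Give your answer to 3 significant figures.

Setup A: H = 28²/(1.2×0.077) + 28 ≈ 8512.8 mm; DoF = Df − Dn = 978.23 − 799.70 ≈ 178.53 mm.
Setup B: H = 18²/(6.3×0.014) + 18 ≈ 3691.5 mm; DoF = Df − Dn = 1184.37 − 725.75 ≈ 458.62 mm.
Ratio = 458.62 / 178.53 ≈ 2.57.

2.57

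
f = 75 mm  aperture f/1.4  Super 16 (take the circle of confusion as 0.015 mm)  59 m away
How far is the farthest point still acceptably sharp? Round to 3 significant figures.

75.6 m

Hyperfocal distance H = f²/(N·c) + f = 75²/(1.4 × 0.015) + 75 = 5625/0.021 + 75 ≈ 267932.1 mm ≈ 267.9 m.
Far limit Df = s·(H − f)/(H − s) = 59000 × (267932.1 − 75) / (267932.1 − 59000) = 59000 × 267857.1 / 208932.1 ≈ 75640 mm ≈ 75.6 m.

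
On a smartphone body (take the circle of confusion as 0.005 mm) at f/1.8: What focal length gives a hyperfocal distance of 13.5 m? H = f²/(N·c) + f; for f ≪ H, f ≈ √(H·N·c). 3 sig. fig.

11.0 mm

From H = f²/(N·c) + f, with f ≪ H: f ≈ √(H·N·c) = √(13500 × 1.8 × 0.005) = √121.50 ≈ 11.02 mm.
The +f correction barely moves this — solving exactly, f² + N·c·f − N·c·H = 0 ⇒ f = (−N·c + √((N·c)² + 4·N·c·H))/2 = (−0.009 + √486.00)/2 ≈ 11.018 mm, so f ≈ 11.0 mm.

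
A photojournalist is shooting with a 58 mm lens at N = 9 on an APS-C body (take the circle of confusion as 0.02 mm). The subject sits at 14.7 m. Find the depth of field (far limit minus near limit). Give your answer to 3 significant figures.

59.6 m

Hyperfocal distance H = f²/(N·c) + f = 58²/(9 × 0.02) + 58 = 3364/0.18 + 58 ≈ 18746.9 mm ≈ 18.75 m.
Near limit Dn = s·(H − f)/(H + s − 2f) = 14700 × (18746.9 − 58) / (18746.9 + 14700 − 2 × 58) = 14700 × 18688.9 / 33330.9 ≈ 8242 mm.
Far limit Df = s·(H − f)/(H − s) = 14700 × (18746.9 − 58) / (18746.9 − 14700) = 14700 × 18688.9 / 4046.9 ≈ 67886 mm.
Depth of field = Df − Dn = 67886 − 8242 ≈ 59644 mm ≈ 59.6 m.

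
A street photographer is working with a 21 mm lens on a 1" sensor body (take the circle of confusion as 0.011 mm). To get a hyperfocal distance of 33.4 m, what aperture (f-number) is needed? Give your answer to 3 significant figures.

Rearrange H = f²/(N·c) + f for N: N = f² / ((H − f)·c).
N = 21² / ((33400 − 21) × 0.011) = 441 / 367.2 ≈ 1.20.

f/1.20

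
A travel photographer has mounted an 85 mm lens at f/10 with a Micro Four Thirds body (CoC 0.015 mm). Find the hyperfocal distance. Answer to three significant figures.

48.3 m

Hyperfocal distance H = f²/(N·c) + f = 85²/(10 × 0.015) + 85 = 7225/0.15 + 85 ≈ 48251.7 mm ≈ 48.3 m.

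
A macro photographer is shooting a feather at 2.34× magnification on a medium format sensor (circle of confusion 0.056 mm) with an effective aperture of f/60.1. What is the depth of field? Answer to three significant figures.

1.23 mm

At magnification m, DoF ≈ 2·N_eff·c/m² = 2 × 60.1 × 0.056 / 2.34² = 6.731 / 5.476 ≈ 1.23 mm.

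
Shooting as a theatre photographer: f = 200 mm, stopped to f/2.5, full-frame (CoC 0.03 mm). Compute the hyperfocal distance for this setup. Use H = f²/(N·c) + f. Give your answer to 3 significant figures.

Hyperfocal distance H = f²/(N·c) + f = 200²/(2.5 × 0.03) + 200 = 40000/0.075 + 200 ≈ 533533.3 mm ≈ 534 m.

534 m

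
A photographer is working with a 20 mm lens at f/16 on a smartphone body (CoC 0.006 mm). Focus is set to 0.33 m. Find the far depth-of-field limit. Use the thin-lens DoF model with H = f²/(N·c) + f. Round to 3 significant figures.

Hyperfocal distance H = f²/(N·c) + f = 20²/(16 × 0.006) + 20 = 400/0.096 + 20 ≈ 4186.7 mm ≈ 4.187 m.
Far limit Df = s·(H − f)/(H − s) = 330 × (4186.7 − 20) / (4186.7 − 330) = 330 × 4166.7 / 3856.7 ≈ 356.53 mm.

357 mm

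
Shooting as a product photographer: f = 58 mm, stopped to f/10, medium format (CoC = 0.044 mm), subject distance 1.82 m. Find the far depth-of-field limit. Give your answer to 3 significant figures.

Hyperfocal distance H = f²/(N·c) + f = 58²/(10 × 0.044) + 58 = 3364/0.44 + 58 ≈ 7703.5 mm ≈ 7.703 m.
Far limit Df = s·(H − f)/(H − s) = 1820 × (7703.5 − 58) / (7703.5 − 1820) = 1820 × 7645.5 / 5883.5 ≈ 2365.1 mm ≈ 2.37 m.

2.37 m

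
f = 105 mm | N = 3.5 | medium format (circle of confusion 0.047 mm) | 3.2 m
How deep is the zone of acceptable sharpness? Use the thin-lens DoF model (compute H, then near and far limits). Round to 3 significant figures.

296 mm

Hyperfocal distance H = f²/(N·c) + f = 105²/(3.5 × 0.047) + 105 = 11025/0.1645 + 105 ≈ 67126.3 mm ≈ 67.13 m.
Near limit Dn = s·(H − f)/(H + s − 2f) = 3200 × (67126.3 − 105) / (67126.3 + 3200 − 2 × 105) = 3200 × 67021.3 / 70116.3 ≈ 3058.75 mm.
Far limit Df = s·(H − f)/(H − s) = 3200 × (67126.3 − 105) / (67126.3 − 3200) = 3200 × 67021.3 / 63926.3 ≈ 3354.93 mm.
Depth of field = Df − Dn = 3354.93 − 3058.75 ≈ 296.18 mm.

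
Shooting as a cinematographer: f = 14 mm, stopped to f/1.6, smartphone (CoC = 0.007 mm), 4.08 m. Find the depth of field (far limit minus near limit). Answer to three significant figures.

2.00 m

Hyperfocal distance H = f²/(N·c) + f = 14²/(1.6 × 0.007) + 14 = 196/0.0112 + 14 ≈ 17514.0 mm ≈ 17.51 m.
Near limit Dn = s·(H − f)/(H + s − 2f) = 4080 × (17514.0 − 14) / (17514.0 + 4080 − 2 × 14) = 4080 × 17500.0 / 21566.0 ≈ 3310.8 mm.
Far limit Df = s·(H − f)/(H − s) = 4080 × (17514.0 − 14) / (17514.0 − 4080) = 4080 × 17500.0 / 13434.0 ≈ 5314.9 mm.
Depth of field = Df − Dn = 5314.9 − 3310.8 ≈ 2004.1 mm ≈ 2.00 m.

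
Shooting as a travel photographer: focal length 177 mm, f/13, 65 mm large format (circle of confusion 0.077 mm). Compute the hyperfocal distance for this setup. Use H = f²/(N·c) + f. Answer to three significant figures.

Hyperfocal distance H = f²/(N·c) + f = 177²/(13 × 0.077) + 177 = 31329/1.001 + 177 ≈ 31474.7 mm ≈ 31.5 m.

31.5 m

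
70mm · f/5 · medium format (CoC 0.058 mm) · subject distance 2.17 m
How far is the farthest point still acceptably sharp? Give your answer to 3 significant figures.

Hyperfocal distance H = f²/(N·c) + f = 70²/(5 × 0.058) + 70 = 4900/0.29 + 70 ≈ 16966.6 mm ≈ 16.97 m.
Far limit Df = s·(H − f)/(H − s) = 2170 × (16966.6 − 70) / (16966.6 − 2170) = 2170 × 16896.6 / 14796.6 ≈ 2478.0 mm ≈ 2.48 m.

2.48 m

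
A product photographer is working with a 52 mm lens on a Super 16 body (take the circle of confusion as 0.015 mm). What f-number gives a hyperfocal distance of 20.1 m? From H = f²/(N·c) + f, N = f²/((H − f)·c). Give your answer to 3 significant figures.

f/8.99

Rearrange H = f²/(N·c) + f for N: N = f² / ((H − f)·c).
N = 52² / ((20100 − 52) × 0.015) = 2704 / 300.7 ≈ 8.99.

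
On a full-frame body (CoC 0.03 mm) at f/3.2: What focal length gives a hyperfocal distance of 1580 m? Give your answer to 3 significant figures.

389 mm

From H = f²/(N·c) + f, with f ≪ H: f ≈ √(H·N·c) = √(1580000 × 3.2 × 0.03) = √151680 ≈ 389.5 mm.
Exact: f² + N·c·f − N·c·H = 0 ⇒ f = (−N·c + √((N·c)² + 4·N·c·H))/2 = (−0.096 + √606720)/2 ≈ 389.41 mm ≈ 389 mm.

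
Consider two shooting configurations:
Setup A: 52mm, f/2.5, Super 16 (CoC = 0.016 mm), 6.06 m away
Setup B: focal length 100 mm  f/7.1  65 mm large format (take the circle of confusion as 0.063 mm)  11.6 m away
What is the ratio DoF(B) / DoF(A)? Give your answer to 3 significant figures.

Setup A: H = 52²/(2.5×0.016) + 52 ≈ 67652.0 mm; DoF = Df − Dn = 6651.1 − 5565.4 ≈ 1085.7 mm.
Setup B: H = 100²/(7.1×0.063) + 100 ≈ 22456.4 mm; DoF = Df − Dn = 23888 − 7660 ≈ 16228 mm.
Ratio = 16228 / 1085.7 ≈ 14.9.

14.9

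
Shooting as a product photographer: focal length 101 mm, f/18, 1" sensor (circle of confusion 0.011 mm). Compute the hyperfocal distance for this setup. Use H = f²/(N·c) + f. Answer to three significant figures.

51.6 m

Hyperfocal distance H = f²/(N·c) + f = 101²/(18 × 0.011) + 101 = 10201/0.198 + 101 ≈ 51621.2 mm ≈ 51.6 m.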